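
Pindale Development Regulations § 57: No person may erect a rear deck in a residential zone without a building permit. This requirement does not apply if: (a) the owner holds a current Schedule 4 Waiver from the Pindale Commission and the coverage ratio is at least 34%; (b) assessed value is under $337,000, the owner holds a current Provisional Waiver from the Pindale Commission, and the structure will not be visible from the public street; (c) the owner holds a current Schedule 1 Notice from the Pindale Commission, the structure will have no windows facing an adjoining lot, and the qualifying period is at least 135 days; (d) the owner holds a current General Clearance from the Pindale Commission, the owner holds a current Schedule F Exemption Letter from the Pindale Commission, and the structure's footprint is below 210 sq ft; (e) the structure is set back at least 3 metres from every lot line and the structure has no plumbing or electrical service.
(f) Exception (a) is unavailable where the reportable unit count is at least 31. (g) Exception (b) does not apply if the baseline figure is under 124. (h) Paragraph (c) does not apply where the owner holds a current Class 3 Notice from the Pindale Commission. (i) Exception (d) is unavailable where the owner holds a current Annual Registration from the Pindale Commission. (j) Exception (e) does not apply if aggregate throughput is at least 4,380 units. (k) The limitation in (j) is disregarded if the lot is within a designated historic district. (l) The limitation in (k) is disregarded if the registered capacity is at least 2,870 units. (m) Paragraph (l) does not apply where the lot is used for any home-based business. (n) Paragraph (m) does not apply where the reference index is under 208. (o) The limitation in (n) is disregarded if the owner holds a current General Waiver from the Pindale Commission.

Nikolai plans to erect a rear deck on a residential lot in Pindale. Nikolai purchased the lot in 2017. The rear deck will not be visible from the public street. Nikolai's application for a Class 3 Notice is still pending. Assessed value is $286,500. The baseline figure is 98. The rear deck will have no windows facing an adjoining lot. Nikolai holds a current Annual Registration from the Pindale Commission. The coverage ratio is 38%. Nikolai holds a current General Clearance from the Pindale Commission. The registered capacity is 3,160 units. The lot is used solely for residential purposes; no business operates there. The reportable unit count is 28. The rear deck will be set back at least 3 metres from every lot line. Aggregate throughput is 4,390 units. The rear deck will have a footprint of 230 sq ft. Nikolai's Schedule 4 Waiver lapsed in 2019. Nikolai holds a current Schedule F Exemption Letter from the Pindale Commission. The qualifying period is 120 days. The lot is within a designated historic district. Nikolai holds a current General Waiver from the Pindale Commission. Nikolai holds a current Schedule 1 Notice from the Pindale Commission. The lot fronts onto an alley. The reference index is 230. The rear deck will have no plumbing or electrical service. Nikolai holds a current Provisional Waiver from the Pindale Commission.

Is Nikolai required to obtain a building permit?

Exception (a) does not apply: there is no Schedule 4 Waiver in force.
Exception (b)'s conditions are all satisfied: assessed value is $286,500, under the $337,000 limit; a current Provisional Waiver is held; the structure will not be visible from the street. However, paragraph (g) must be considered: (g) applies — the baseline figure is 98, under the 124 limit. So (b) is unavailable.
Exception (c) requires that the qualifying period is at least 135 days; but the qualifying period is 120 days, short of 135 days, so (c) is unavailable.
Exception (d) does not apply: the structure's footprint is 230 sq ft, not below 210 sq ft.
Exception (e) is satisfied on its face — the setback is at least 3 m on every side; there is no plumbing or electrical service. Turning to paragraphs (j)–(o): (j) operates — aggregate throughput is 4,390 units, meeting the 4,380 units threshold. (k) is triggered (the lot is in a historic district), but is displaced by (l): (l) operates against (k): the registered capacity is 3,160 units, meeting the 2,870 units threshold. (m) is not engaged (the lot is solely residential), so (l) stands. Exception (e) does not apply.
Every exception is unavailable, so the rule governs.

Yes — Nikolai must obtain a building permit.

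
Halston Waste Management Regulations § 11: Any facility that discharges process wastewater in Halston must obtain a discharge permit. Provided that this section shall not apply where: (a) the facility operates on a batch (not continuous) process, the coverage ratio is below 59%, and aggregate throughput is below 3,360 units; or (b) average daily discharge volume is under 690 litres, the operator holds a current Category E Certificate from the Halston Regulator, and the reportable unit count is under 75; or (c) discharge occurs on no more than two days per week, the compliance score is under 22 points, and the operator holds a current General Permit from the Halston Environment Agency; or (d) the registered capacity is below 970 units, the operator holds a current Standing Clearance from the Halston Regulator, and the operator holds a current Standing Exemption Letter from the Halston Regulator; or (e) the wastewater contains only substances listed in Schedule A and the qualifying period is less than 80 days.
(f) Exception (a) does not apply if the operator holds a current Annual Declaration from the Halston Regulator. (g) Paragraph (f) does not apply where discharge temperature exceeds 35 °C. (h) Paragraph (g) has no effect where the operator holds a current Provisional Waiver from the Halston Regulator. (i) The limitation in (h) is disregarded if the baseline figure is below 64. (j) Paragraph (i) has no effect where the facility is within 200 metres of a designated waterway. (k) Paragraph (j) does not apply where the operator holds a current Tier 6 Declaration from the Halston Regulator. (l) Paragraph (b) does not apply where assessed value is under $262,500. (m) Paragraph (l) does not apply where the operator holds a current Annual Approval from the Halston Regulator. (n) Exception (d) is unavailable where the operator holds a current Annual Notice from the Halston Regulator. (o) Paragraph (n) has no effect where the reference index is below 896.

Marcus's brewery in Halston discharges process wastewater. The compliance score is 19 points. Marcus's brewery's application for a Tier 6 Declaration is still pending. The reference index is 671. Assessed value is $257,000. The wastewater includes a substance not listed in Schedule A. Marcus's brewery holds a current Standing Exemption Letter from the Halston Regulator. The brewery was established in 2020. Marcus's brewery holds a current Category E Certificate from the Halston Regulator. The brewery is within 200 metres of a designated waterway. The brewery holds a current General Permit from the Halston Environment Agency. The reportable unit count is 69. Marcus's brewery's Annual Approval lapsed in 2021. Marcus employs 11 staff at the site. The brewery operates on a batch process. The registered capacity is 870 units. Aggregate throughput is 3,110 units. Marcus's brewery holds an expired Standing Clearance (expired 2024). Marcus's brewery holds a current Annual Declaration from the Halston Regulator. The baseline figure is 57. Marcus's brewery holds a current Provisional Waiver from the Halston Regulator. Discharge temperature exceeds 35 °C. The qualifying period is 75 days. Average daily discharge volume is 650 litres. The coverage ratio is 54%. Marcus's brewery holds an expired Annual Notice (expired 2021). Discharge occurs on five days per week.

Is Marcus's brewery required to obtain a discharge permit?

Yes — Marcus's brewery must obtain a discharge permit.

Exception (a) is satisfied on its face — the facility operates on a batch process; the coverage ratio is 54%, below the 59% limit; aggregate throughput is 3,110 units, below the 3,360 units limit. Turning to paragraphs (f)–(k): (f) applies — a current Annual Declaration is held. (g) would limit (f) — discharge temperature exceeds 35 °C — but (h) sets (g) aside: (h) is triggered — a current Provisional Waiver is held. (i) is triggered (the baseline figure is 57, below the 64 limit), but is displaced by (j): (j) is engaged — the brewery is within 200 m of a designated waterway. (k), which would lift (j), is not engaged — the Tier 6 Declaration is not current. (a) is therefore removed.
Exception (b): average daily discharge volume is 650 litres, under the 690 litres limit; a current Category E Certificate is held; the reportable unit count is 69, under the 75 limit — every condition holds. But: (l) is triggered — assessed value is $257,000, under the $262,500 limit. (m), which would lift (l), is inapplicable — the Annual Approval is not current. So (b) is unavailable.
Exception (c) fails — discharge occurs on five days per week.
Exception (d) does not apply: the Standing Clearance is not current.
Exception (e) requires that the wastewater contains only substances listed in Schedule A; but the wastewater includes a non-Schedule-A substance, so (e) is unavailable.
None of the exceptions is available; § 11 applies in full.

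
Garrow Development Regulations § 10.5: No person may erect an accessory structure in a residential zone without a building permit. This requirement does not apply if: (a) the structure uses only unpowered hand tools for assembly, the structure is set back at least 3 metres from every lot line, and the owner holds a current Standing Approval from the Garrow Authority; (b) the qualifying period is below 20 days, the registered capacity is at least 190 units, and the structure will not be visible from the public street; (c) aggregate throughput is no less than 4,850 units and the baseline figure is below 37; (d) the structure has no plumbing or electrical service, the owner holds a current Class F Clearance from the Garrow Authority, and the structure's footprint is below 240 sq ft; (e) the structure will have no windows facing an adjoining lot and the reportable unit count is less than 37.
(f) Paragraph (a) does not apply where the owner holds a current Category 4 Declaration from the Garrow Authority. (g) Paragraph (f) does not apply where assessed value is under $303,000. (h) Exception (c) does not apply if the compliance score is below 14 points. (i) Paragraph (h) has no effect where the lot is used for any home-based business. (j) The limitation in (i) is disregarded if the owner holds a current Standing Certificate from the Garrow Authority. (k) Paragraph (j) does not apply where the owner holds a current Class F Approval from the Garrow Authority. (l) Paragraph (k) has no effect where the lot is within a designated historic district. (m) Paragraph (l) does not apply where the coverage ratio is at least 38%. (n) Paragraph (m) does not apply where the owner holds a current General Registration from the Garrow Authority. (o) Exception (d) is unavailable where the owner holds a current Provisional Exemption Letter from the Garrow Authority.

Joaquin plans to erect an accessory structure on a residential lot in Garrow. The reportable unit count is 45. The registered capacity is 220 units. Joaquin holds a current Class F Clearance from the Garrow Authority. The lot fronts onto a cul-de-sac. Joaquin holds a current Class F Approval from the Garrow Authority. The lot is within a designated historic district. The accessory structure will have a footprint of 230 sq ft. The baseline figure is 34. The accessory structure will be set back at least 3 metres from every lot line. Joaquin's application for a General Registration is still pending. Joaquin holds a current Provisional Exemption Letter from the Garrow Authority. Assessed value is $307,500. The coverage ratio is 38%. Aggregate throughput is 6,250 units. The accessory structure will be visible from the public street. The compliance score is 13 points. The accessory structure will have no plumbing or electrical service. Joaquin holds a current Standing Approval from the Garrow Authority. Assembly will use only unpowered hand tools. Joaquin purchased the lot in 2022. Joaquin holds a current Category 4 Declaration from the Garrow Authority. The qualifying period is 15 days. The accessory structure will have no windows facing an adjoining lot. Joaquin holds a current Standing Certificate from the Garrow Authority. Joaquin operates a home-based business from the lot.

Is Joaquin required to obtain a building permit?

No — exception (c) applies; Joaquin does not need a building permit.

Exception (a) is satisfied on its face — assembly uses only hand tools; the setback is at least 3 m on every side; a current Standing Approval is held. But: (f) operates against (a): a current Category 4 Declaration is held. (g) does not operate here (assessed value is $307,500, not under $303,000), so (f) stands. (a) is therefore removed.
Exception (b) requires that the structure will not be visible from the public street; but the structure will be visible from the street, so (b) is unavailable.
Exception (c)'s conditions are all satisfied: aggregate throughput is 6,250 units, meeting the 4,850 units threshold; the baseline figure is 34, below the 37 limit. As to paragraphs (h)–(n): (h) would limit (c) — the compliance score is 13 points, below the 14 points limit — but (i) sets (h) aside: (i) operates against (h): a home-based business operates on the lot. (j) is engaged (a current Standing Certificate is held), but is overridden by (k): (k) is engaged — a current Class F Approval is held. (l) would limit (k) — the lot is in a historic district — but (m) sets (l) aside: (m) operates — the coverage ratio is 38%, meeting the 38% threshold. (n), which would lift (m), is not triggered — the General Registration is not current. Exception (c) stands.
Exception (d) is satisfied on its face — there is no plumbing or electrical service; a current Class F Clearance is held; the structure's footprint is 230 sq ft, below the 240 sq ft limit. But: (o) is engaged — a current Provisional Exemption Letter is held. So (d) is unavailable.
Exception (e) requires that the reportable unit count is less than 37; but the reportable unit count is 45, not less than 37, so (e) is unavailable.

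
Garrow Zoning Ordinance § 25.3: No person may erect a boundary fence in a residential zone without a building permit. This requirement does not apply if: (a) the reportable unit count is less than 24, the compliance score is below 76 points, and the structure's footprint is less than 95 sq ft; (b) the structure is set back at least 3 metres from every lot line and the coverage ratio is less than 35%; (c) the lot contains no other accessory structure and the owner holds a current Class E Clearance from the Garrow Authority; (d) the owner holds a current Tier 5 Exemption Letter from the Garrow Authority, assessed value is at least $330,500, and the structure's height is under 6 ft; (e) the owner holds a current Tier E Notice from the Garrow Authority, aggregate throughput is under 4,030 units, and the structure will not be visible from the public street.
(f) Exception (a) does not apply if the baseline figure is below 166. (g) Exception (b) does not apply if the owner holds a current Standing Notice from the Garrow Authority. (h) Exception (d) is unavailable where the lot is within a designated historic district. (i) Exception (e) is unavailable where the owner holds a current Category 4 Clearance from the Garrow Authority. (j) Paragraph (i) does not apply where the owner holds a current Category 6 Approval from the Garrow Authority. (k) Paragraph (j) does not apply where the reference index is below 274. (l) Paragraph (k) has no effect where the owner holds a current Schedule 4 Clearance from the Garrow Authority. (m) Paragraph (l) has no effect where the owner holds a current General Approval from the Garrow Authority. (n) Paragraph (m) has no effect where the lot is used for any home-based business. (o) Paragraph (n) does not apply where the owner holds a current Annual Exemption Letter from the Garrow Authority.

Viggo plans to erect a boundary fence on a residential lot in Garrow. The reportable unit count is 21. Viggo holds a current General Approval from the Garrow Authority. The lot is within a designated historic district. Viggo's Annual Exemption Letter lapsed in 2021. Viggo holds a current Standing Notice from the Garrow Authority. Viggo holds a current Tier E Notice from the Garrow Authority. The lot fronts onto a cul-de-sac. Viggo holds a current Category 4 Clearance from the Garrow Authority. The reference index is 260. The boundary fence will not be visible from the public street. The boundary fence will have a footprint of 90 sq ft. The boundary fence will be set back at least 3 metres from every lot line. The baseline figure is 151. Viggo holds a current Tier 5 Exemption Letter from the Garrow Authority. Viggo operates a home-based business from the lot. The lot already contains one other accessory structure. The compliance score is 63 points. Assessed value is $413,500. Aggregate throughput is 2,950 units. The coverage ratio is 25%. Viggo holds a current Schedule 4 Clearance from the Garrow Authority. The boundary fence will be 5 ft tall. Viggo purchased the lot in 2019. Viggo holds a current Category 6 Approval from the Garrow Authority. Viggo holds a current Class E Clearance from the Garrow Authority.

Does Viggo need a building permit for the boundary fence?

No — exception (e) applies; Viggo does not need a building permit.

Exception (a) is satisfied on its face — the reportable unit count is 21, less than the 24 limit; the compliance score is 63 points, below the 76 points limit; the structure's footprint is 90 sq ft, less than the 95 sq ft limit. But applying paragraph (f): (f) operates against (a): the baseline figure is 151, below the 166 limit. So (a) is unavailable.
Exception (b)'s conditions are all satisfied: the setback is at least 3 m on every side; the coverage ratio is 25%, less than the 35% limit. But applying paragraph (g): (g) operates against (b): a current Standing Notice is held. (b) is therefore removed.
Exception (c) does not apply: the lot already has another accessory structure.
Exception (d): a current Tier 5 Exemption Letter is held; assessed value is $413,500, meeting the $330,500 threshold; the structure's height is 5 ft, under the 6 ft limit — every condition holds. But: (h) is triggered — the lot is in a historic district. Exception (d) does not apply.
Exception (e) is satisfied on its face — a current Tier E Notice is held; aggregate throughput is 2,950 units, under the 4,030 units limit; the structure will not be visible from the street. Considering the limiting provisions: (i) applies (a current Category 4 Clearance is held), but is overridden by (j): (j) is triggered — a current Category 6 Approval is held. (k) would limit (j) — the reference index is 260, below the 274 limit — but (l) sets (k) aside: (l) is triggered — a current Schedule 4 Clearance is held. (m) operates (a current General Approval is held), but is overridden by (n): (n) operates against (m): a home-based business operates on the lot. (o) is not triggered (no current Annual Exemption Letter is held), so (n) stands. (e) remains available.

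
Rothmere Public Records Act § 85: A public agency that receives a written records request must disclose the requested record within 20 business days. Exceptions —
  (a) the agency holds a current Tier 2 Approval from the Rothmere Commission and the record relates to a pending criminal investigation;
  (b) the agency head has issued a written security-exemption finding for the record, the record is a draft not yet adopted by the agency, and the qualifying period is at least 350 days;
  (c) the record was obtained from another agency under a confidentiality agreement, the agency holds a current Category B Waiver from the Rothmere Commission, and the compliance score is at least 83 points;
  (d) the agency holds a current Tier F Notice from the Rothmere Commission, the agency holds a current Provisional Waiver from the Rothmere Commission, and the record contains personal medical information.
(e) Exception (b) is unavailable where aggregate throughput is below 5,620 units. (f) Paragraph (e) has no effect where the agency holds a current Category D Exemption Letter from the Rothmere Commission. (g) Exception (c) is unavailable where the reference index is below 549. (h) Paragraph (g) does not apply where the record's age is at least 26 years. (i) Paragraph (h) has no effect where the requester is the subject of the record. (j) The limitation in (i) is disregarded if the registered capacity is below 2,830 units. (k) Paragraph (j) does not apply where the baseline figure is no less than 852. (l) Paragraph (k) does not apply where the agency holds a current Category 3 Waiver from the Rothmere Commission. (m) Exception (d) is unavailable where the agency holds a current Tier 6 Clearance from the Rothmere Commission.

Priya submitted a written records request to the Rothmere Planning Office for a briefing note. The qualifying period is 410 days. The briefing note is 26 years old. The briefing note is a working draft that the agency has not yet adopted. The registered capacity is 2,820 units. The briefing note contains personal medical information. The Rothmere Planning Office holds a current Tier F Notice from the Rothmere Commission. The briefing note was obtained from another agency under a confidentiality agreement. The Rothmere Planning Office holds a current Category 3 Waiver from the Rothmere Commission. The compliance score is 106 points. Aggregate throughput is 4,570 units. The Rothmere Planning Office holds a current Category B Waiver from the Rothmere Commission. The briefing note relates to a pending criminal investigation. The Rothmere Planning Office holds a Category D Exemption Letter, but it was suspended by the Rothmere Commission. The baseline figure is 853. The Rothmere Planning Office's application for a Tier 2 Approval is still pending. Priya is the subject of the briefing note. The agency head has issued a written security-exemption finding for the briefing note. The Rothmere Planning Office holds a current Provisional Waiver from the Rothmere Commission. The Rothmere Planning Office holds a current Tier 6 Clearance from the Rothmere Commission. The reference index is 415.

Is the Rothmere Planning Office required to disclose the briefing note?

No — exception (c) applies; the Rothmere Planning Office is not required to disclose the briefing note.

Exception (a) does not apply: the Tier 2 Approval is not current.
Exception (b) is satisfied on its face — a written security-exemption finding has been issued; the briefing note is an unadopted draft; the qualifying period is 410 days, meeting the 350 days threshold. Turning to paragraphs (e)–(f): (e) operates against (b): aggregate throughput is 4,570 units, below the 5,620 units limit. (f) is not engaged (there is no Category D Exemption Letter in force), so (e) stands. (b) is therefore removed.
Exception (c) is satisfied on its face — the briefing note was obtained under a confidentiality agreement; a current Category B Waiver is held; the compliance score is 106 points, meeting the 83 points threshold. Considering the limiting provisions: (g) operates (the reference index is 415, below the 549 limit), but is displaced by (h): (h) operates — the record's age is 26 years, meeting the 26 years threshold. (i) would limit (h) — Priya is the subject of the briefing note — but (j) sets (i) aside: (j) operates — the registered capacity is 2,820 units, below the 2,830 units limit. (k) would limit (j) — the baseline figure is 853, meeting the 852 threshold — but (l) sets (k) aside: (l) operates against (k): a current Category 3 Waiver is held. Exception (c) stands.
Exception (d)'s conditions are all satisfied: a current Tier F Notice is held; a current Provisional Waiver is held; the briefing note contains personal medical information. But applying paragraph (m): (m) is triggered — a current Tier 6 Clearance is held. So (d) is unavailable.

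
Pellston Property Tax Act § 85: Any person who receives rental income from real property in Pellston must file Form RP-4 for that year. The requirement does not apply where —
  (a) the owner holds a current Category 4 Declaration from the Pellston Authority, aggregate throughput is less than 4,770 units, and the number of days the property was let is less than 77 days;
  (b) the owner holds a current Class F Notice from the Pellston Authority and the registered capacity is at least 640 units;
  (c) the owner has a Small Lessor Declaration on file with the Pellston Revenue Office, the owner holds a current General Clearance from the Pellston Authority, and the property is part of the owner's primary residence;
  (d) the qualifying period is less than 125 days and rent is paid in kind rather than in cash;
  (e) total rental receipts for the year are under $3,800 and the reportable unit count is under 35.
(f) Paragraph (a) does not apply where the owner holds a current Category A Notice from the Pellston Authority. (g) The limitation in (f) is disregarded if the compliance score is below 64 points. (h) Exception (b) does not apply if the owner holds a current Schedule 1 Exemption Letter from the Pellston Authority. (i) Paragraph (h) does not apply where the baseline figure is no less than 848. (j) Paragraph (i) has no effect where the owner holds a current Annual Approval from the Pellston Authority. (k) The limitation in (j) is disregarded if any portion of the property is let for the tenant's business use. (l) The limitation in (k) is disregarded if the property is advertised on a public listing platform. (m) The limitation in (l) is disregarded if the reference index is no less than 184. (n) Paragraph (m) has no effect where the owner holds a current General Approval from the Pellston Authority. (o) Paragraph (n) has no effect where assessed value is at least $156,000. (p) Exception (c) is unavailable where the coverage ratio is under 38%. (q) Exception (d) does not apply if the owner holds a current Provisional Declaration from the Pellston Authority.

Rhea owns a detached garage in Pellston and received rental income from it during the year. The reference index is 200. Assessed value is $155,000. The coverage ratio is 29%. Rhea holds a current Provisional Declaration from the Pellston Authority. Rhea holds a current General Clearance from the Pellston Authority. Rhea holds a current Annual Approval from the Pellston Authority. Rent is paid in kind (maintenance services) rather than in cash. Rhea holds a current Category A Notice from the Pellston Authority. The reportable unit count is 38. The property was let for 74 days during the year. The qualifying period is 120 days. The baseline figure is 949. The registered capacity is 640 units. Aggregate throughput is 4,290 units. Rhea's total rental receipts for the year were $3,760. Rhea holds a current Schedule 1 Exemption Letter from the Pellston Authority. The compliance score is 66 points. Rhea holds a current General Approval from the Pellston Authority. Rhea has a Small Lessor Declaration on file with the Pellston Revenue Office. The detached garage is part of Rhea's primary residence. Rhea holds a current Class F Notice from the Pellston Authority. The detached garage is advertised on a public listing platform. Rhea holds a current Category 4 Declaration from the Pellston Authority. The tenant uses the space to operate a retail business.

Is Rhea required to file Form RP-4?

Yes — Rhea must file Form RP-4.

Exception (a) is satisfied on its face — a current Category 4 Declaration is held; aggregate throughput is 4,290 units, less than the 4,770 units limit; the number of days the property was let is 74 days, less than the 77 days limit. But applying paragraphs (f)–(g): (f) applies — a current Category A Notice is held. (g) is not engaged (the compliance score is 66 points, not below 64 points), so (f) stands. So (a) is unavailable.
Exception (b)'s conditions are all satisfied: a current Class F Notice is held; the registered capacity is 640 units, meeting the 640 units threshold. But applying paragraphs (h)–(o): (h) operates against (b): a current Schedule 1 Exemption Letter is held. (i) would limit (h) — the baseline figure is 949, meeting the 848 threshold — but (j) sets (i) aside: (j) is engaged — a current Annual Approval is held. (k) applies (the space is let for business use), but yields to (l): (l) is triggered — the property is publicly advertised. (m) operates (the reference index is 200, meeting the 184 threshold), but yields to (n): (n) operates against (m): a current General Approval is held. (o), which would lift (n), does not operate here — assessed value is $155,000, short of $156,000. Exception (b) does not apply.
Exception (c) is satisfied on its face — a Small Lessor Declaration is on file; a current General Clearance is held; the detached garage is part of the primary residence. However, paragraph (p) must be considered: (p) operates against (c): the coverage ratio is 29%, under the 38% limit. Exception (c) does not apply.
Exception (d)'s conditions are all satisfied: the qualifying period is 120 days, less than the 125 days limit; rent is paid in kind. But: (q) operates against (d): a current Provisional Declaration is held. So (d) is unavailable.
Exception (e) requires that the reportable unit count is under 35; but the reportable unit count is 38, not under 35, so (e) is unavailable.
No exception is made out. Rhea falls within the general rule.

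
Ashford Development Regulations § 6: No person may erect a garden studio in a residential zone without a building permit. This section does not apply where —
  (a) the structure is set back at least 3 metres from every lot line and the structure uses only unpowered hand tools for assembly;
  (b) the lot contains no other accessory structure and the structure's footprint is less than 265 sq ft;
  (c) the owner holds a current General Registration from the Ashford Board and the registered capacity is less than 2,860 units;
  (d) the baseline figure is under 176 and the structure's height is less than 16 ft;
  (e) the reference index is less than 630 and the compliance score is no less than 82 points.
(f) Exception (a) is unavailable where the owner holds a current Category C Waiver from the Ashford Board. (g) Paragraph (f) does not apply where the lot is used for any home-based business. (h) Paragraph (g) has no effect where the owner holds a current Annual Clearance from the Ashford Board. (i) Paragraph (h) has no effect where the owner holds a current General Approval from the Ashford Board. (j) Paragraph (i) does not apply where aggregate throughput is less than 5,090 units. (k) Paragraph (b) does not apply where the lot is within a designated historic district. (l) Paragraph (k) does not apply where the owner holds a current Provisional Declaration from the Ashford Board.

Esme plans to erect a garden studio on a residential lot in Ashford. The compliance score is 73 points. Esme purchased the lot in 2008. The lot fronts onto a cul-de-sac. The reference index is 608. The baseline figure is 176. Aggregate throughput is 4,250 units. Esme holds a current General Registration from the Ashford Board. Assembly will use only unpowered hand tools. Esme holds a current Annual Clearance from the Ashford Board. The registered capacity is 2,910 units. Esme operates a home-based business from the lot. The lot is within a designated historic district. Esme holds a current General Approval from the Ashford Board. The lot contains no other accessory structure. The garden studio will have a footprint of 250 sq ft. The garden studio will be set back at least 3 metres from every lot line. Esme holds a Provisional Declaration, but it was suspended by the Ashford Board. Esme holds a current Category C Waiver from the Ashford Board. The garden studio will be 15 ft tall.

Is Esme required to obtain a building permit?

Exception (a): the setback is at least 3 m on every side; assembly uses only hand tools — every condition holds. But applying paragraphs (f)–(j): (f) operates against (a): a current Category C Waiver is held. (g) would limit (f) — a home-based business operates on the lot — but (h) sets (g) aside: (h) operates against (g): a current Annual Clearance is held. (i) applies (a current General Approval is held), but is itself disapplied by (j): (j) operates — aggregate throughput is 4,250 units, less than the 5,090 units limit. (a) is therefore removed.
Exception (b) is satisfied on its face — the lot has no other accessory structure; the structure's footprint is 250 sq ft, less than the 265 sq ft limit. However, paragraphs (k)–(l) must be considered: (k) is triggered — the lot is in a historic district. (l) is not engaged (there is no Provisional Declaration in force), so (k) stands. (b) is therefore removed.
Exception (c) fails — the registered capacity is 2,910 units, not less than 2,860 units.
Exception (d) does not apply: the baseline figure is 176, not under 176.
Exception (e) requires that the compliance score is no less than 82 points; but the compliance score is 73 points, short of 82 points, so (e) is unavailable.
No exception displaces § 6.

Yes — Esme must obtain a building permit.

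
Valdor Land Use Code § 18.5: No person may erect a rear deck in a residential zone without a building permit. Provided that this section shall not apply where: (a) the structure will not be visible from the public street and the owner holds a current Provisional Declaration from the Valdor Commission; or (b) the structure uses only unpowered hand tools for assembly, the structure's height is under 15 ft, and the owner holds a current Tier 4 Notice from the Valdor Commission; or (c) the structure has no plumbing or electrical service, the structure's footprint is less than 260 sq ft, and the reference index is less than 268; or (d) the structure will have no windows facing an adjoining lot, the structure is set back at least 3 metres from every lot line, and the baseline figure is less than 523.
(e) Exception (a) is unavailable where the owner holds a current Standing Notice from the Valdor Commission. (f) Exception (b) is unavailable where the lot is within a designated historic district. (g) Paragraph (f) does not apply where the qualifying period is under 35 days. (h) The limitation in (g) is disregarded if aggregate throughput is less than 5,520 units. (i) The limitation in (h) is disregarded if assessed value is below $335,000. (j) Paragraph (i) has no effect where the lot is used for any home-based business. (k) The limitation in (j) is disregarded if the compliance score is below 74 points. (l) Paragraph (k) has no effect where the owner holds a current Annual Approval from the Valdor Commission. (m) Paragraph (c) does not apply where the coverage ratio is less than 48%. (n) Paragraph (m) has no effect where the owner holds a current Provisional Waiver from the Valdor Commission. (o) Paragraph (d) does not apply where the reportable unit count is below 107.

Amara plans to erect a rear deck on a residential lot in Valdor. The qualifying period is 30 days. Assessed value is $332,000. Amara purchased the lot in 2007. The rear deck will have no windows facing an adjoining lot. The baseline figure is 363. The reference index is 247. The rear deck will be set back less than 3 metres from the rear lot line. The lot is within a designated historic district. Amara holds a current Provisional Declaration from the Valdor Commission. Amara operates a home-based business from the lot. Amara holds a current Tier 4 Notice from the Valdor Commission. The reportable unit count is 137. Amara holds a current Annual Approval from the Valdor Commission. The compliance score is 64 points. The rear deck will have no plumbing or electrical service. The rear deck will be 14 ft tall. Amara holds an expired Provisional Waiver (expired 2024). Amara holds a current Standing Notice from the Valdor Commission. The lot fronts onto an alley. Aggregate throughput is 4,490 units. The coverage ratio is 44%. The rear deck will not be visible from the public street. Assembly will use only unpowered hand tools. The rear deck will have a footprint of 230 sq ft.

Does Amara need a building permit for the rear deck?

Exception (a): the structure will not be visible from the street; a current Provisional Declaration is held — every condition holds. But applying paragraph (e): (e) operates against (a): a current Standing Notice is held. Exception (a) does not apply.
Exception (b) is satisfied on its face — assembly uses only hand tools; the structure's height is 14 ft, under the 15 ft limit; a current Tier 4 Notice is held. But: (f) is engaged — the lot is in a historic district. (g) would limit (f) — the qualifying period is 30 days, under the 35 days limit — but (h) sets (g) aside: (h) applies — aggregate throughput is 4,490 units, less than the 5,520 units limit. (i) is engaged (assessed value is $332,000, below the $335,000 limit), but is displaced by (j): (j) operates against (i): a home-based business operates on the lot. (k) would limit (j) — the compliance score is 64 points, below the 74 points limit — but (l) sets (k) aside: (l) operates against (k): a current Annual Approval is held. So (b) is unavailable.
All of (c)'s requirements are met (there is no plumbing or electrical service; the structure's footprint is 230 sq ft, less than the 260 sq ft limit; the reference index is 247, less than the 268 limit). Turning to paragraphs (m)–(n): (m) is triggered — the coverage ratio is 44%, less than the 48% limit. (n) is not triggered (the Provisional Waiver is not current), so (m) stands. (c) is therefore removed.
Exception (d) does not apply: the rear setback is under 3 m.
No exception displaces § 18.5.

Yes — Amara must obtain a building permit.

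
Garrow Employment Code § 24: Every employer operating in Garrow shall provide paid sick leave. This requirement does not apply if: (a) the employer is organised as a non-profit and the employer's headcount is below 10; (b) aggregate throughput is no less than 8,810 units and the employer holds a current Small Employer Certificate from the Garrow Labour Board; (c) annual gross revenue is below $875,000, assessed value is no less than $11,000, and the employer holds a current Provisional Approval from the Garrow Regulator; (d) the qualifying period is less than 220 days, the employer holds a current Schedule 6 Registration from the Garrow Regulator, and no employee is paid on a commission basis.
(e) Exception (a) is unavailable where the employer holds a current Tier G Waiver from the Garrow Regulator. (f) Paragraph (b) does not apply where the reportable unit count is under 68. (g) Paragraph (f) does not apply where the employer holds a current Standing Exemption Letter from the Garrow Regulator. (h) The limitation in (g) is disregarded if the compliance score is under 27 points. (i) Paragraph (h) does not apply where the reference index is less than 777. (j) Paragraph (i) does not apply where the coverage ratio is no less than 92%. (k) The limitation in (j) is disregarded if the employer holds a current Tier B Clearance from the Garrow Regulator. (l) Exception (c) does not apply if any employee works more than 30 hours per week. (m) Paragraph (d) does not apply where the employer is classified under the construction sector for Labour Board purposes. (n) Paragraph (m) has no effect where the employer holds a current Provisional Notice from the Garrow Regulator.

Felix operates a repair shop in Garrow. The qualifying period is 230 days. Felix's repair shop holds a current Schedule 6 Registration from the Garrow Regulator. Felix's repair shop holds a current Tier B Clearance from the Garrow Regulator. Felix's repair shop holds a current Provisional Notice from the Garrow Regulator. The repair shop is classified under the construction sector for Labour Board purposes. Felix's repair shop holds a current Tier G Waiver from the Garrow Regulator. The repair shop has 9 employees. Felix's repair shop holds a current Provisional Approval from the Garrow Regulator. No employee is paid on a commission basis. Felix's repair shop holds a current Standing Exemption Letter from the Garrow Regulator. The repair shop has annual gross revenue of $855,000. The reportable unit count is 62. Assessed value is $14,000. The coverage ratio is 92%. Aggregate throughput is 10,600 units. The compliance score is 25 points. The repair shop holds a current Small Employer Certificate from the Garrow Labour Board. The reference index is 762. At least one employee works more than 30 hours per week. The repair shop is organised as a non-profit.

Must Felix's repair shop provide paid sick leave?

No — exception (b) applies; Felix's repair shop is not required to provide paid sick leave.

Exception (a) is satisfied on its face — the employer is a non-profit; the employer's headcount is 9, below the 10 limit. But: (e) is engaged — a current Tier G Waiver is held. (a) is therefore removed.
All of (b)'s requirements are met (aggregate throughput is 10,600 units, meeting the 8,810 units threshold; a current Small Employer Certificate is held). Considering the limiting provisions: (f) is triggered (the reportable unit count is 62, under the 68 limit), but yields to (g): (g) operates against (f): a current Standing Exemption Letter is held. (h) applies (the compliance score is 25 points, under the 27 points limit), but is set aside by (i): (i) operates against (h): the reference index is 762, less than the 777 limit. (j) applies (the coverage ratio is 92%, meeting the 92% threshold), but is overridden by (k): (k) is engaged — a current Tier B Clearance is held. So (b) applies.
Exception (c): annual gross revenue is $855,000, below the $875,000 limit; assessed value is $14,000, meeting the $11,000 threshold; a current Provisional Approval is held — every condition holds. But: (l) operates against (c): at least one employee exceeds 30 hours/week. So (c) is unavailable.
Exception (d) requires that the qualifying period is less than 220 days; but the qualifying period is 230 days, not less than 220 days, so (d) is unavailable.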